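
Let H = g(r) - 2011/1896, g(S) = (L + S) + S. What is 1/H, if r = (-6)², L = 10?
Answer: 1896/153461 ≈ 0.012355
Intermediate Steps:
r = 36
g(S) = 10 + 2*S (g(S) = (10 + S) + S = 10 + 2*S)
H = 153461/1896 (H = (10 + 2*36) - 2011/1896 = (10 + 72) - 2011*1/1896 = 82 - 2011/1896 = 153461/1896 ≈ 80.939)
1/H = 1/(153461/1896) = 1896/153461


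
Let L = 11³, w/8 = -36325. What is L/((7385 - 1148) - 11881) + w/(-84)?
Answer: 410008649/118524 ≈ 3459.3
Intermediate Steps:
w = -290600 (w = 8*(-36325) = -290600)
L = 1331
L/((7385 - 1148) - 11881) + w/(-84) = 1331/((7385 - 1148) - 11881) - 290600/(-84) = 1331/(6237 - 11881) - 290600*(-1/84) = 1331/(-5644) + 72650/21 = 1331*(-1/5644) + 72650/21 = -1331/5644 + 72650/21 = 410008649/118524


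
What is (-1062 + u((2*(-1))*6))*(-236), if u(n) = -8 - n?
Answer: 249688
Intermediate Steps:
(-1062 + u((2*(-1))*6))*(-236) = (-1062 + (-8 - 2*(-1)*6))*(-236) = (-1062 + (-8 - (-2)*6))*(-236) = (-1062 + (-8 - 1*(-12)))*(-236) = (-1062 + (-8 + 12))*(-236) = (-1062 + 4)*(-236) = -1058*(-236) = 249688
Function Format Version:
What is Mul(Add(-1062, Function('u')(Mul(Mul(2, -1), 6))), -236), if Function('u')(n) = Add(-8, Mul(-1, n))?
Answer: 249688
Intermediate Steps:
Mul(Add(-1062, Function('u')(Mul(Mul(2, -1), 6))), -236) = Mul(Add(-1062, Add(-8, Mul(-1, Mul(Mul(2, -1), 6)))), -236) = Mul(Add(-1062, Add(-8, Mul(-1, Mul(-2, 6)))), -236) = Mul(Add(-1062, Add(-8, Mul(-1, -12))), -236) = Mul(Add(-1062, Add(-8, 12)), -236) = Mul(Add(-1062, 4), -236) = Mul(-1058, -236) = 249688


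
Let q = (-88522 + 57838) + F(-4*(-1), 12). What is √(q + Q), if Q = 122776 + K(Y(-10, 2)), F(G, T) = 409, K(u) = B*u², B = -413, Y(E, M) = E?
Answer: 3*√5689 ≈ 226.28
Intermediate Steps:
K(u) = -413*u²
Q = 81476 (Q = 122776 - 413*(-10)² = 122776 - 413*100 = 122776 - 41300 = 81476)
q = -30275 (q = (-88522 + 57838) + 409 = -30684 + 409 = -30275)
√(q + Q) = √(-30275 + 81476) = √51201 = 3*√5689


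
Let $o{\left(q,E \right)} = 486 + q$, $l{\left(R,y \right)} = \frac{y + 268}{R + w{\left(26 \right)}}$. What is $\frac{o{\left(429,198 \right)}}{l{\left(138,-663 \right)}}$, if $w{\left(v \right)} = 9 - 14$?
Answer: $- \frac{24339}{79} \approx -308.09$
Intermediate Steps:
$w{\left(v \right)} = -5$
$l{\left(R,y \right)} = \frac{268 + y}{-5 + R}$ ($l{\left(R,y \right)} = \frac{y + 268}{R - 5} = \frac{268 + y}{-5 + R}$)
$\frac{o{\left(429,198 \right)}}{l{\left(138,-663 \right)}} = \frac{486 + 429}{\frac{1}{-5 + 138} \left(268 - 663\right)} = \frac{915}{\frac{1}{133} \left(-395\right)} = \frac{915}{- \frac{395}{133}} = 915 \left(- \frac{133}{395}\right) = - \frac{24339}{79}$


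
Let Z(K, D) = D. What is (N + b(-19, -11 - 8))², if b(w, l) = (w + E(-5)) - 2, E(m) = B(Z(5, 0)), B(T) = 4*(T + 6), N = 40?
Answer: 1849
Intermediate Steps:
B(T) = 24 + 4*T (B(T) = 4*(6 + T) = 24 + 4*T)
E(m) = 24 (E(m) = 24 + 4*0 = 24 + 0 = 24)
b(w, l) = 22 + w (b(w, l) = (w + 24) - 2 = (24 + w) - 2 = 22 + w)
(N + b(-19, -11 - 8))² = (40 + (22 - 19))² = (40 + 3)² = 43² = 1849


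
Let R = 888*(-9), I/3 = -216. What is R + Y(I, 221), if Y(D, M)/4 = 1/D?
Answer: -1294705/162 ≈ -7992.0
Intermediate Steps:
I = -648 (I = 3*(-216) = -648)
Y(D, M) = 4/D
R = -7992
R + Y(I, 221) = -7992 + 4/(-648) = -7992 + 4*(-1/648) = -7992 - 1/162 = -1294705/162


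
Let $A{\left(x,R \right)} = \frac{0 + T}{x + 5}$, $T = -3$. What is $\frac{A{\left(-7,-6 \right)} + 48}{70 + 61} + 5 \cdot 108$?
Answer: $\frac{141579}{262} \approx 540.38$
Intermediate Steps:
$A{\left(x,R \right)} = - \frac{3}{5 + x}$ ($A{\left(x,R \right)} = \frac{0 - 3}{x + 5} = - \frac{3}{5 + x}$)
$\frac{A{\left(-7,-6 \right)} + 48}{70 + 61} + 5 \cdot 108 = \frac{- \frac{3}{5 - 7} + 48}{70 + 61} + 5 \cdot 108 = \frac{- \frac{3}{-2} + 48}{131} + 540 = \left(\left(-3\right) \left(- \frac{1}{2}\right) + 48\right) \frac{1}{131} + 540 = \left(\frac{3}{2} + 48\right) \frac{1}{131} + 540 = \frac{99}{2} \cdot \frac{1}{131} + 540 = \frac{99}{262} + 540 = \frac{141579}{262}$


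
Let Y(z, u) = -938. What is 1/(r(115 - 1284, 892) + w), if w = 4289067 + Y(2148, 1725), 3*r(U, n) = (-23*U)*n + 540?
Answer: 3/36848131 ≈ 8.1415e-8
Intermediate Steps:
r(U, n) = 180 - 23*U*n/3 (r(U, n) = ((-23*U)*n + 540)/3 = (-23*U*n + 540)/3 = (540 - 23*U*n)/3 = 180 - 23*U*n/3)
w = 4288129 (w = 4289067 - 938 = 4288129)
1/(r(115 - 1284, 892) + w) = 1/((180 - 23/3*(115 - 1284)*892) + 4288129) = 1/((180 - 23/3*(-1169)*892) + 4288129) = 1/((180 + 23983204/3) + 4288129) = 1/(23983744/3 + 4288129) = 1/(36848131/3) = 3/36848131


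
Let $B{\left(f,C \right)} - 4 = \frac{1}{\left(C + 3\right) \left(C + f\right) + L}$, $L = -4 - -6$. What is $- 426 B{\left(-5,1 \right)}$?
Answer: $- \frac{11715}{7} \approx -1673.6$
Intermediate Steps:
$L = 2$ ($L = -4 + 6 = 2$)
$B{\left(f,C \right)} = 4 + \frac{1}{2 + \left(3 + C\right) \left(C + f\right)}$ ($B{\left(f,C \right)} = 4 + \frac{1}{\left(C + 3\right) \left(C + f\right) + 2} = 4 + \frac{1}{\left(3 + C\right) \left(C + f\right) + 2} = 4 + \frac{1}{2 + \left(3 + C\right) \left(C + f\right)}$)
$- 426 B{\left(-5,1 \right)} = - 426 \frac{9 + 4 \cdot 1^{2} + 12 \cdot 1 + 12 \left(-5\right) + 4 \cdot 1 \left(-5\right)}{2 + 1^{2} + 3 \cdot 1 + 3 \left(-5\right) + 1 \left(-5\right)} = - 426 \frac{9 + 4 \cdot 1 + 12 - 60 - 20}{2 + 1 + 3 - 15 - 5} = - 426 \frac{9 + 4 + 12 - 60 - 20}{-14} = - 426 \left(\left(- \frac{1}{14}\right) \left(-55\right)\right) = \left(-426\right) \frac{55}{14} = - \frac{11715}{7}$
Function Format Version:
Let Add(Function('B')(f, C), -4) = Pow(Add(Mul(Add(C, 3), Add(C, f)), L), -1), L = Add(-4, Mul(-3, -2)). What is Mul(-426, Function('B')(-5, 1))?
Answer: Rational(-11715, 7) ≈ -1673.6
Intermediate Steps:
L = 2 (L = Add(-4, 6) = 2)
Function('B')(f, C) = Add(4, Pow(Add(2, Mul(Add(3, C), Add(C, f))), -1)) (Function('B')(f, C) = Add(4, Pow(Add(Mul(Add(C, 3), Add(C, f)), 2), -1)) = Add(4, Pow(Add(Mul(Add(3, C), Add(C, f)), 2), -1)) = Add(4, Pow(Add(2, Mul(Add(3, C), Add(C, f))), -1)))
Mul(-426, Function('B')(-5, 1)) = Mul(-426, Mul(Pow(Add(2, Pow(1, 2), Mul(3, 1), Mul(3, -5), Mul(1, -5)), -1), Add(9, Mul(4, Pow(1, 2)), Mul(12, 1), Mul(12, -5), Mul(4, 1, -5)))) = Mul(-426, Mul(Pow(Add(2, 1, 3, -15, -5), -1), Add(9, Mul(4, 1), 12, -60, -20))) = Mul(-426, Mul(Pow(-14, -1), Add(9, 4, 12, -60, -20))) = Mul(-426, Mul(Rational(-1, 14), -55)) = Mul(-426, Rational(55, 14)) = Rational(-11715, 7)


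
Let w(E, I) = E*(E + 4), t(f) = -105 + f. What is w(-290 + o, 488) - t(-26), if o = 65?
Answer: 49856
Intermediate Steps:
w(E, I) = E*(4 + E)
w(-290 + o, 488) - t(-26) = (-290 + 65)*(4 + (-290 + 65)) - (-105 - 26) = -225*(4 - 225) - 1*(-131) = -225*(-221) + 131 = 49725 + 131 = 49856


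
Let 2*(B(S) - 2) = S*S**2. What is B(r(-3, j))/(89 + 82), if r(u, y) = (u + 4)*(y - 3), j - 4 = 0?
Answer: 5/342 ≈ 0.014620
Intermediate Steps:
j = 4 (j = 4 + 0 = 4)
r(u, y) = (-3 + y)*(4 + u) (r(u, y) = (4 + u)*(-3 + y) = (-3 + y)*(4 + u))
B(S) = 2 + S**3/2 (B(S) = 2 + (S*S**2)/2 = 2 + S**3/2)
B(r(-3, j))/(89 + 82) = (2 + (-12 - 3*(-3) + 4*4 - 3*4)**3/2)/(89 + 82) = (2 + (-12 + 9 + 16 - 12)**3/2)/171 = (2 + (1/2)*1**3)*(1/171) = (2 + (1/2)*1)*(1/171) = (2 + 1/2)*(1/171) = (5/2)*(1/171) = 5/342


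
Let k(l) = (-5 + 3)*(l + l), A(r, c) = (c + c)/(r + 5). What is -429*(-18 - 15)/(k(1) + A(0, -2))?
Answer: -23595/8 ≈ -2949.4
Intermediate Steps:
A(r, c) = 2*c/(5 + r) (A(r, c) = (2*c)/(5 + r) = 2*c/(5 + r))
k(l) = -4*l
-429*(-18 - 15)/(k(1) + A(0, -2)) = -429*(-18 - 15)/(-4*1 + 2*(-2)/(5 + 0)) = -(-14157)/(-4 + 2*(-2)/5) = -(-14157)/(-4 + 2*(-2)*(⅕)) = -(-14157)/(-4 - ⅘) = -(-14157)/(-24/5) = -(-14157)*(-5)/24 = -429*55/8 = -23595/8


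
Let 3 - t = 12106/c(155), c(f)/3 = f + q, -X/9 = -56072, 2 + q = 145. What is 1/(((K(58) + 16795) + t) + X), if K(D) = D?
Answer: 447/233106235 ≈ 1.9176e-6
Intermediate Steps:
q = 143 (q = -2 + 145 = 143)
X = 504648 (X = -9*(-56072) = 504648)
c(f) = 429 + 3*f (c(f) = 3*(f + 143) = 3*(143 + f) = 429 + 3*f)
t = -4712/447 (t = 3 - 12106/(429 + 3*155) = 3 - 12106/(429 + 465) = 3 - 12106/894 = 3 - 1*6053/447 = 3 - 6053/447 = -4712/447 ≈ -10.541)
1/(((K(58) + 16795) + t) + X) = 1/(((58 + 16795) - 4712/447) + 504648) = 1/((16853 - 4712/447) + 504648) = 1/(7528579/447 + 504648) = 1/(233106235/447) = 447/233106235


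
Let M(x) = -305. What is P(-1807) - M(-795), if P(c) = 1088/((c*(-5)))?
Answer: 2756763/9035 ≈ 305.12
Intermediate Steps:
P(c) = -1088/(5*c) (P(c) = 1088/((-5*c)) = 1088*(-1/(5*c)) = -1088/(5*c))
P(-1807) - M(-795) = -1088/5/(-1807) - 1*(-305) = -1088/5*(-1/1807) + 305 = 1088/9035 + 305 = 2756763/9035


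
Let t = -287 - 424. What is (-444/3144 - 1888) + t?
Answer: -680975/262 ≈ -2599.1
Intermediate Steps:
t = -711
(-444/3144 - 1888) + t = (-444/3144 - 1888) - 711 = (-444*1/3144 - 1888) - 711 = (-37/262 - 1888) - 711 = -494693/262 - 711 = -680975/262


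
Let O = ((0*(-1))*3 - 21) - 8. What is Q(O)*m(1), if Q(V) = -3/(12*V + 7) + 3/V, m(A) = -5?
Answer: 4680/9889 ≈ 0.47325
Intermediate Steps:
O = -29 (O = (0*3 - 21) - 8 = (0 - 21) - 8 = -21 - 8 = -29)
Q(V) = -3/(7 + 12*V) + 3/V
Q(O)*m(1) = (3*(7 + 11*(-29))/(-29*(7 + 12*(-29))))*(-5) = (3*(-1/29)*(7 - 319)/(7 - 348))*(-5) = (3*(-1/29)*(-312)/(-341))*(-5) = (3*(-1/29)*(-1/341)*(-312))*(-5) = -936/9889*(-5) = 4680/9889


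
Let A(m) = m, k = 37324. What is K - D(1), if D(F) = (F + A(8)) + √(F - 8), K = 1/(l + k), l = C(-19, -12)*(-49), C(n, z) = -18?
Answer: -343853/38206 - I*√7 ≈ -9.0 - 2.6458*I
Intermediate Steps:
l = 882 (l = -18*(-49) = 882)
K = 1/38206 (K = 1/(882 + 37324) = 1/38206 ≈ 2.6174e-5)
D(F) = 8 + F + √(-8 + F) (D(F) = (F + 8) + √(F - 8) = (8 + F) + √(-8 + F) = 8 + F + √(-8 + F))
K - D(1) = 1/38206 - (8 + 1 + √(-8 + 1)) = 1/38206 - (8 + 1 + √(-7)) = 1/38206 - (8 + 1 + I*√7) = 1/38206 - (9 + I*√7) = 1/38206 + (-9 - I*√7) = -343853/38206 - I*√7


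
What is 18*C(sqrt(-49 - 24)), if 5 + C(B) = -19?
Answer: -432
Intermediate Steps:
C(B) = -24 (C(B) = -5 - 19 = -24)
18*C(sqrt(-49 - 24)) = 18*(-24) = -432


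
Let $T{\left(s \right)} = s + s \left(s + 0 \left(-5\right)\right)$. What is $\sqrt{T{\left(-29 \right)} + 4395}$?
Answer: $\sqrt{5207} \approx 72.16$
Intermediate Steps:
$T{\left(s \right)} = s + s^{2}$ ($T{\left(s \right)} = s + s \left(s + 0\right) = s + s s = s + s^{2}$)
$\sqrt{T{\left(-29 \right)} + 4395} = \sqrt{- 29 \left(1 - 29\right) + 4395} = \sqrt{\left(-29\right) \left(-28\right) + 4395} = \sqrt{812 + 4395} = \sqrt{5207}$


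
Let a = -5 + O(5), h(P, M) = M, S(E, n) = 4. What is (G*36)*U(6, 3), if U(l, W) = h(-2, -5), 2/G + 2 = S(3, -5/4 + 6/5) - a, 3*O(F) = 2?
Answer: -1080/19 ≈ -56.842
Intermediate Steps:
O(F) = ⅔ (O(F) = (⅓)*2 = ⅔)
a = -13/3 (a = -5 + ⅔ = -13/3 ≈ -4.3333)
G = 6/19 (G = 2/(-2 + (4 - 1*(-13/3))) = 2/(-2 + (4 + 13/3)) = 2/(-2 + 25/3) = 2/(19/3) = 2*(3/19) = 6/19 ≈ 0.31579)
U(l, W) = -5
(G*36)*U(6, 3) = ((6/19)*36)*(-5) = (216/19)*(-5) = -1080/19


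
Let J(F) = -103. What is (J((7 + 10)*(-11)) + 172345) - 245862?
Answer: -73620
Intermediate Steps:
(J((7 + 10)*(-11)) + 172345) - 245862 = (-103 + 172345) - 245862 = 172242 - 245862 = -73620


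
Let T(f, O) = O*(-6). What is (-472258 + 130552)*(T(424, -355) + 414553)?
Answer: -142383081198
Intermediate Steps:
T(f, O) = -6*O
(-472258 + 130552)*(T(424, -355) + 414553) = (-472258 + 130552)*(-6*(-355) + 414553) = -341706*(2130 + 414553) = -341706*416683 = -142383081198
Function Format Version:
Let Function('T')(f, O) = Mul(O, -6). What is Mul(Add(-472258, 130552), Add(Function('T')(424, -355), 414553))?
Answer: -142383081198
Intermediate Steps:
Function('T')(f, O) = Mul(-6, O)
Mul(Add(-472258, 130552), Add(Function('T')(424, -355), 414553)) = Mul(Add(-472258, 130552), Add(Mul(-6, -355), 414553)) = Mul(-341706, Add(2130, 414553)) = Mul(-341706, 416683) = -142383081198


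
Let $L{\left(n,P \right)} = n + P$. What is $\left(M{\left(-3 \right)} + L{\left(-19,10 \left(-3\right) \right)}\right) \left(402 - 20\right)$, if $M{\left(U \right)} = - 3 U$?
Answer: $-15280$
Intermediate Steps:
$L{\left(n,P \right)} = P + n$
$\left(M{\left(-3 \right)} + L{\left(-19,10 \left(-3\right) \right)}\right) \left(402 - 20\right) = \left(\left(-3\right) \left(-3\right) + \left(10 \left(-3\right) - 19\right)\right) \left(402 - 20\right) = \left(9 - 49\right) 382 = \left(-40\right) 382 = -15280$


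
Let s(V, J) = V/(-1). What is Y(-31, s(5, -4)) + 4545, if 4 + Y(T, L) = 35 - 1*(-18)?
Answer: 4594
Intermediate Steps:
s(V, J) = -V (s(V, J) = V*(-1) = -V)
Y(T, L) = 49 (Y(T, L) = -4 + (35 - 1*(-18)) = -4 + (35 + 18) = -4 + 53 = 49)
Y(-31, s(5, -4)) + 4545 = 49 + 4545 = 4594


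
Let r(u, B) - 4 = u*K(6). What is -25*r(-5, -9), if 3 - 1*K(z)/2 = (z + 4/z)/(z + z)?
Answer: 4600/9 ≈ 511.11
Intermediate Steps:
K(z) = 6 - (z + 4/z)/z (K(z) = 6 - 2*(z + 4/z)/(z + z) = 6 - 2*(z + 4/z)/(2*z) = 6 - 2*(z + 4/z)*1/(2*z) = 6 - (z + 4/z)/z)
r(u, B) = 4 + 44*u/9 (r(u, B) = 4 + u*(5 - 4/6²) = 4 + u*(5 - 4*1/36) = 4 + u*(5 - ⅑) = 4 + u*(44/9) = 4 + 44*u/9)
-25*r(-5, -9) = -25*(4 + (44/9)*(-5)) = -25*(4 - 220/9) = -25*(-184/9) = 4600/9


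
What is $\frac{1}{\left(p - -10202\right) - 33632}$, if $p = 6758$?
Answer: $- \frac{1}{16672} \approx -5.9981 \cdot 10^{-5}$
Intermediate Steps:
$\frac{1}{\left(p - -10202\right) - 33632} = \frac{1}{\left(6758 - -10202\right) - 33632} = \frac{1}{\left(6758 + 10202\right) - 33632} = \frac{1}{16960 - 33632} = \frac{1}{-16672} = - \frac{1}{16672}$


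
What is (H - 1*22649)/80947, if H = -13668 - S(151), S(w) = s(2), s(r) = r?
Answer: -36319/80947 ≈ -0.44868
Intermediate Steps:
S(w) = 2
H = -13670 (H = -13668 - 1*2 = -13668 - 2 = -13670)
(H - 1*22649)/80947 = (-13670 - 1*22649)/80947 = (-13670 - 22649)*(1/80947) = -36319*1/80947 = -36319/80947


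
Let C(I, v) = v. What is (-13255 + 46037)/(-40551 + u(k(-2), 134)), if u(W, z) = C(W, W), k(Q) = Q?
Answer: -32782/40553 ≈ -0.80837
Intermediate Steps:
u(W, z) = W
(-13255 + 46037)/(-40551 + u(k(-2), 134)) = (-13255 + 46037)/(-40551 - 2) = 32782/(-40553) = 32782*(-1/40553) = -32782/40553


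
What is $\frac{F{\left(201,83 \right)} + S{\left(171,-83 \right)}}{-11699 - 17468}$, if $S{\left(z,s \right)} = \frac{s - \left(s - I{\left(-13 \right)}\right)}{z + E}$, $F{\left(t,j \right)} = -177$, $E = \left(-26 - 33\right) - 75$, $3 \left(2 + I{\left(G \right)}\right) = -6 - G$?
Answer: $\frac{19646}{3237537} \approx 0.0060682$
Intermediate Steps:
$I{\left(G \right)} = -4 - \frac{G}{3}$ ($I{\left(G \right)} = -2 + \frac{-6 - G}{3} = -2 - \left(2 + \frac{G}{3}\right) = -4 - \frac{G}{3}$)
$E = -134$ ($E = -59 - 75 = -134$)
$S{\left(z,s \right)} = \frac{1}{3 \left(-134 + z\right)}$ ($S{\left(z,s \right)} = \frac{s - \left(- \frac{1}{3} + s\right)}{z - 134} = \frac{s - \left(- \frac{1}{3} + s\right)}{-134 + z} = \frac{1}{3 \left(-134 + z\right)}$)
$\frac{F{\left(201,83 \right)} + S{\left(171,-83 \right)}}{-11699 - 17468} = \frac{-177 + \frac{1}{3 \left(-134 + 171\right)}}{-11699 - 17468} = \frac{-177 + \frac{1}{3 \cdot 37}}{-29167} = \left(-177 + \frac{1}{3} \cdot \frac{1}{37}\right) \left(- \frac{1}{29167}\right) = \left(-177 + \frac{1}{111}\right) \left(- \frac{1}{29167}\right) = \left(- \frac{19646}{111}\right) \left(- \frac{1}{29167}\right) = \frac{19646}{3237537}$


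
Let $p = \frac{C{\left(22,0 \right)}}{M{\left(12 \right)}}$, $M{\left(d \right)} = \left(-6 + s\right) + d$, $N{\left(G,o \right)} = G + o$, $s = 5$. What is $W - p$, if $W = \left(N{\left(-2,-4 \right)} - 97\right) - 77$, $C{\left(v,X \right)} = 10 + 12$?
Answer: $-182$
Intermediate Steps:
$M{\left(d \right)} = -1 + d$ ($M{\left(d \right)} = \left(-6 + 5\right) + d = -1 + d$)
$C{\left(v,X \right)} = 22$
$p = 2$ ($p = \frac{22}{-1 + 12} = \frac{22}{11} = 22 \cdot \frac{1}{11} = 2$)
$W = -180$ ($W = \left(\left(-2 - 4\right) - 97\right) - 77 = \left(-6 - 97\right) - 77 = -103 - 77 = -180$)
$W - p = -180 - 2 = -182$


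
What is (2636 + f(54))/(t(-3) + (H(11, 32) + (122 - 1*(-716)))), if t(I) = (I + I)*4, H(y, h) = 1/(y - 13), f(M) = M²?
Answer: 11104/1627 ≈ 6.8248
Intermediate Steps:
H(y, h) = 1/(-13 + y)
t(I) = 8*I (t(I) = (2*I)*4 = 8*I)
(2636 + f(54))/(t(-3) + (H(11, 32) + (122 - 1*(-716)))) = (2636 + 54²)/(8*(-3) + (1/(-13 + 11) + (122 - 1*(-716)))) = (2636 + 2916)/(-24 + (1/(-2) + (122 + 716))) = 5552/(-24 + (-½ + 838)) = 5552/(-24 + 1675/2) = 5552/(1627/2) = 5552*(2/1627) = 11104/1627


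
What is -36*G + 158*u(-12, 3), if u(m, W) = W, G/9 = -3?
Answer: 1446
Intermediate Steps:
G = -27 (G = 9*(-3) = -27)
-36*G + 158*u(-12, 3) = -36*(-27) + 158*3 = 972 + 474 = 1446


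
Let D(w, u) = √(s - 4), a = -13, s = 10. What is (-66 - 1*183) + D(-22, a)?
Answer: -249 + √6 ≈ -246.55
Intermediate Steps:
D(w, u) = √6 (D(w, u) = √(10 - 4) = √6)
(-66 - 1*183) + D(-22, a) = (-66 - 1*183) + √6 = (-66 - 183) + √6 = -249 + √6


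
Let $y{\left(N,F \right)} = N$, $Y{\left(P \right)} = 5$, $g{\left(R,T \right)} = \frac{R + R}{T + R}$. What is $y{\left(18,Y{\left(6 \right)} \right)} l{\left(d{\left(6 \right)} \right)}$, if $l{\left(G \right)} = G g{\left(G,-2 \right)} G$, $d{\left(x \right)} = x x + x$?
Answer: $\frac{333396}{5} \approx 66679.0$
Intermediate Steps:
$d{\left(x \right)} = x + x^{2}$ ($d{\left(x \right)} = x^{2} + x = x + x^{2}$)
$g{\left(R,T \right)} = \frac{2 R}{R + T}$
$l{\left(G \right)} = \frac{2 G^{3}}{-2 + G}$ ($l{\left(G \right)} = G \frac{2 G}{G - 2} G = G \frac{2 G}{-2 + G} G = \frac{2 G^{2}}{-2 + G} G = \frac{2 G^{3}}{-2 + G}$)
$y{\left(18,Y{\left(6 \right)} \right)} l{\left(d{\left(6 \right)} \right)} = 18 \frac{2 \left(6 \left(1 + 6\right)\right)^{3}}{-2 + 6 \left(1 + 6\right)} = 18 \frac{2 \left(6 \cdot 7\right)^{3}}{-2 + 6 \cdot 7} = 18 \frac{2 \cdot 42^{3}}{-2 + 42} = 18 \cdot 2 \cdot 74088 \cdot \frac{1}{40} = 18 \cdot \frac{18522}{5} = \frac{333396}{5}$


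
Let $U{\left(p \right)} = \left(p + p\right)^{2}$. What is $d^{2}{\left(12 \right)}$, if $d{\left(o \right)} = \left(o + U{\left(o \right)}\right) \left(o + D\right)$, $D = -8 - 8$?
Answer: $5531904$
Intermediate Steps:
$U{\left(p \right)} = 4 p^{2}$ ($U{\left(p \right)} = \left(2 p\right)^{2} = 4 p^{2}$)
$D = -16$ ($D = -8 - 8 = -16$)
$d{\left(o \right)} = \left(-16 + o\right) \left(o + 4 o^{2}\right)$ ($d{\left(o \right)} = \left(o + 4 o^{2}\right) \left(o - 16\right) = \left(o + 4 o^{2}\right) \left(-16 + o\right) = \left(-16 + o\right) \left(o + 4 o^{2}\right)$)
$d^{2}{\left(12 \right)} = \left(12 \left(-16 - 756 + 4 \cdot 12^{2}\right)\right)^{2} = \left(12 \left(-16 - 756 + 4 \cdot 144\right)\right)^{2} = \left(12 \left(-16 - 756 + 576\right)\right)^{2} = \left(12 \left(-196\right)\right)^{2} = \left(-2352\right)^{2} = 5531904$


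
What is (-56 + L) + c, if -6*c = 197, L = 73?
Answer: -95/6 ≈ -15.833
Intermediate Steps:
c = -197/6 (c = -⅙*197 = -197/6 ≈ -32.833)
(-56 + L) + c = (-56 + 73) - 197/6 = 17 - 197/6 = -95/6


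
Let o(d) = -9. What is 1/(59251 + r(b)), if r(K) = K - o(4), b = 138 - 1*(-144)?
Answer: 1/59542 ≈ 1.6795e-5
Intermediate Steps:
b = 282 (b = 138 + 144 = 282)
r(K) = 9 + K (r(K) = K - 1*(-9) = K + 9 = 9 + K)
1/(59251 + r(b)) = 1/(59251 + (9 + 282)) = 1/(59251 + 291) = 1/59542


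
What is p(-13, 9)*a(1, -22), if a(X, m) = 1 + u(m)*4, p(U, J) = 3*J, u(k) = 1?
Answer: 135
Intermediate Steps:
a(X, m) = 5 (a(X, m) = 1 + 1*4 = 1 + 4 = 5)
p(-13, 9)*a(1, -22) = (3*9)*5 = 27*5 = 135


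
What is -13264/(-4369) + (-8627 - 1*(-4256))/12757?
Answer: 150111949/55735333 ≈ 2.6933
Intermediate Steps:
-13264/(-4369) + (-8627 - 1*(-4256))/12757 = -13264*(-1/4369) + (-8627 + 4256)*(1/12757) = 13264/4369 - 4371*1/12757 = 13264/4369 - 4371/12757 = 150111949/55735333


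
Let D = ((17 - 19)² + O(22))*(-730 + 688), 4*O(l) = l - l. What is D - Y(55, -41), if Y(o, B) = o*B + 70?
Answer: 2017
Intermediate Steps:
Y(o, B) = 70 + B*o (Y(o, B) = B*o + 70 = 70 + B*o)
O(l) = 0 (O(l) = (l - l)/4 = (¼)*0 = 0)
D = -168 (D = ((17 - 19)² + 0)*(-730 + 688) = ((-2)² + 0)*(-42) = (4 + 0)*(-42) = 4*(-42) = -168)
D - Y(55, -41) = -168 - (70 - 41*55) = -168 - (70 - 2255) = -168 - 1*(-2185) = -168 + 2185 = 2017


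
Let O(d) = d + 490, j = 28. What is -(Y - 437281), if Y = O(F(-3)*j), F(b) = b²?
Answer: 436539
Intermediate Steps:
O(d) = 490 + d
Y = 742 (Y = 490 + (-3)²*28 = 490 + 9*28 = 490 + 252 = 742)
-(Y - 437281) = -(742 - 437281) = -1*(-436539) = 436539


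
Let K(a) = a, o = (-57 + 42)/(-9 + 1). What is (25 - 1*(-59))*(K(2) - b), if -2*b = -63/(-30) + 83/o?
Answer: 10577/5 ≈ 2115.4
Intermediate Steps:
o = 15/8 (o = -15/(-8) = -15*(-1/8) = 15/8 ≈ 1.8750)
b = -1391/60 (b = -(-63/(-30) + 83/(15/8))/2 = -(-63*(-1/30) + 83*(8/15))/2 = -(21/10 + 664/15)/2 = -1/2*1391/30 = -1391/60 ≈ -23.183)
(25 - 1*(-59))*(K(2) - b) = (25 - 1*(-59))*(2 - 1*(-1391/60)) = (25 + 59)*(2 + 1391/60) = 84*(1511/60) = 10577/5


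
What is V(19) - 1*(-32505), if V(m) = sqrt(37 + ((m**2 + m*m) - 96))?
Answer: 32505 + sqrt(663) ≈ 32531.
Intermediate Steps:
V(m) = sqrt(-59 + 2*m**2) (V(m) = sqrt(37 + ((m**2 + m**2) - 96)) = sqrt(37 + (2*m**2 - 96)) = sqrt(37 + (-96 + 2*m**2)) = sqrt(-59 + 2*m**2))
V(19) - 1*(-32505) = sqrt(-59 + 2*19**2) - 1*(-32505) = sqrt(-59 + 2*361) + 32505 = sqrt(-59 + 722) + 32505 = sqrt(663) + 32505 = 32505 + sqrt(663)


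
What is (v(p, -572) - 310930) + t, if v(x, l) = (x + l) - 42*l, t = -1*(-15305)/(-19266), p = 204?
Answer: -5534636189/19266 ≈ -2.8728e+5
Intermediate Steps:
t = -15305/19266 (t = 15305*(-1/19266) = -15305/19266 ≈ -0.79440)
v(x, l) = x - 41*l (v(x, l) = (l + x) - 42*l = x - 41*l)
(v(p, -572) - 310930) + t = ((204 - 41*(-572)) - 310930) - 15305/19266 = ((204 + 23452) - 310930) - 15305/19266 = (23656 - 310930) - 15305/19266 = -287274 - 15305/19266 = -5534636189/19266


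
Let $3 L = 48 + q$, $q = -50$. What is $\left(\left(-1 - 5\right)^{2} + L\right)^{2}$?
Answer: $\frac{11236}{9} \approx 1248.4$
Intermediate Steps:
$L = - \frac{2}{3}$ ($L = \frac{48 - 50}{3} = \frac{1}{3} \left(-2\right) = - \frac{2}{3} \approx -0.66667$)
$\left(\left(-1 - 5\right)^{2} + L\right)^{2} = \left(\left(-1 - 5\right)^{2} - \frac{2}{3}\right)^{2} = \left(\left(-6\right)^{2} - \frac{2}{3}\right)^{2} = \left(36 - \frac{2}{3}\right)^{2} = \left(\frac{106}{3}\right)^{2} = \frac{11236}{9}$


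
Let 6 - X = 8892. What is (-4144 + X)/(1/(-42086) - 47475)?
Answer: 548380580/1998032851 ≈ 0.27446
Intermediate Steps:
X = -8886 (X = 6 - 1*8892 = 6 - 8892 = -8886)
(-4144 + X)/(1/(-42086) - 47475) = (-4144 - 8886)/(1/(-42086) - 47475) = -13030/(-1/42086 - 47475) = -13030/(-1998032851/42086) = -13030*(-42086/1998032851) = 548380580/1998032851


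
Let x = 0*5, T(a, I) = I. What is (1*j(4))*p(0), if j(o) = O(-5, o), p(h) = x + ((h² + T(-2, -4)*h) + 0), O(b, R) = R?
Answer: 0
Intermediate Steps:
x = 0
p(h) = h² - 4*h (p(h) = 0 + ((h² - 4*h) + 0) = 0 + (h² - 4*h) = h² - 4*h)
j(o) = o
(1*j(4))*p(0) = (1*4)*(0*(-4 + 0)) = 4*(0*(-4)) = 4*0 = 0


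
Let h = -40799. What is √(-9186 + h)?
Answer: I*√49985 ≈ 223.57*I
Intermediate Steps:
√(-9186 + h) = √(-9186 - 40799) = √(-49985) = I*√49985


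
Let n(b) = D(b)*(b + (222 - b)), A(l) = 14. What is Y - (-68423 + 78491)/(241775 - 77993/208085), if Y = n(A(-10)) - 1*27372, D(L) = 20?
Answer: -576851756764902/25154836441 ≈ -22932.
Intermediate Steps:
n(b) = 4440 (n(b) = 20*(b + (222 - b)) = 20*222 = 4440)
Y = -22932 (Y = 4440 - 1*27372 = 4440 - 27372 = -22932)
Y - (-68423 + 78491)/(241775 - 77993/208085) = -22932 - (-68423 + 78491)/(241775 - 77993/208085) = -22932 - 10068/(241775 - 77993*1/208085) = -22932 - 10068/(241775 - 77993/208085) = -22932 - 10068/50309672882/208085 = -22932 - 10068*208085/50309672882 = -22932 - 1*1047499890/25154836441 = -22932 - 1047499890/25154836441 = -576851756764902/25154836441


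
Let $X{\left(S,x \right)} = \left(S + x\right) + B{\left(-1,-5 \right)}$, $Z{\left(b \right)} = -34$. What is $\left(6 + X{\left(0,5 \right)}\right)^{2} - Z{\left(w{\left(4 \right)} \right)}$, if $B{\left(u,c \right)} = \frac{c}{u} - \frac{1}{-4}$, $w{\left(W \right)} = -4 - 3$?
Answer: $\frac{4769}{16} \approx 298.06$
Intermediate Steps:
$w{\left(W \right)} = -7$ ($w{\left(W \right)} = -4 - 3 = -7$)
$B{\left(u,c \right)} = \frac{1}{4} + \frac{c}{u}$ ($B{\left(u,c \right)} = \frac{c}{u} - - \frac{1}{4} = \frac{c}{u} + \frac{1}{4} = \frac{1}{4} + \frac{c}{u}$)
$X{\left(S,x \right)} = \frac{21}{4} + S + x$ ($X{\left(S,x \right)} = \left(S + x\right) + \frac{-5 + \frac{1}{4} \left(-1\right)}{-1} = \left(S + x\right) - \left(-5 - \frac{1}{4}\right) = \left(S + x\right) - - \frac{21}{4} = \left(S + x\right) + \frac{21}{4} = \frac{21}{4} + S + x$)
$\left(6 + X{\left(0,5 \right)}\right)^{2} - Z{\left(w{\left(4 \right)} \right)} = \left(6 + \left(\frac{21}{4} + 0 + 5\right)\right)^{2} - -34 = \left(6 + \frac{41}{4}\right)^{2} + 34 = \left(\frac{65}{4}\right)^{2} + 34 = \frac{4225}{16} + 34 = \frac{4769}{16}$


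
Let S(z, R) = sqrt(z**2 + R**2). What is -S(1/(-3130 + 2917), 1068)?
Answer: -sqrt(51748970257)/213 ≈ -1068.0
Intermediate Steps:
S(z, R) = sqrt(R**2 + z**2)
-S(1/(-3130 + 2917), 1068) = -sqrt(1068**2 + (1/(-3130 + 2917))**2) = -sqrt(1140624 + (1/(-213))**2) = -sqrt(1140624 + (-1/213)**2) = -sqrt(1140624 + 1/45369) = -sqrt(51748970257/45369) = -sqrt(51748970257)/213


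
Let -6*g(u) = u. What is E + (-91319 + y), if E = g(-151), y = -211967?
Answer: -1819565/6 ≈ -3.0326e+5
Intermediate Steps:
g(u) = -u/6
E = 151/6 (E = -1/6*(-151) = 151/6 ≈ 25.167)
E + (-91319 + y) = 151/6 + (-91319 - 211967) = 151/6 - 303286 = -1819565/6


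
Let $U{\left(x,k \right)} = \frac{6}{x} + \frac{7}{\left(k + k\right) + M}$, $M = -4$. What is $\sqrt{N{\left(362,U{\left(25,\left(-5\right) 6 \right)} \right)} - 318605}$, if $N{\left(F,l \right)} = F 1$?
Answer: $i \sqrt{318243} \approx 564.13 i$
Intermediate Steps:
$U{\left(x,k \right)} = \frac{6}{x} + \frac{7}{-4 + 2 k}$ ($U{\left(x,k \right)} = \frac{6}{x} + \frac{7}{\left(k + k\right) - 4} = \frac{6}{x} + \frac{7}{2 k - 4} = \frac{6}{x} + \frac{7}{-4 + 2 k}$)
$N{\left(F,l \right)} = F$
$\sqrt{N{\left(362,U{\left(25,\left(-5\right) 6 \right)} \right)} - 318605} = \sqrt{362 - 318605} = \sqrt{-318243} = i \sqrt{318243}$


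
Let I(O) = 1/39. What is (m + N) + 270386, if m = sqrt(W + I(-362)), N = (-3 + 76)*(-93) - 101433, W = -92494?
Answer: 162164 + I*sqrt(140683335)/39 ≈ 1.6216e+5 + 304.13*I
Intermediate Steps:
I(O) = 1/39
N = -108222 (N = 73*(-93) - 101433 = -6789 - 101433 = -108222)
m = I*sqrt(140683335)/39 (m = sqrt(-92494 + 1/39) = sqrt(-3607265/39) = I*sqrt(140683335)/39 ≈ 304.13*I)
(m + N) + 270386 = (I*sqrt(140683335)/39 - 108222) + 270386 = (-108222 + I*sqrt(140683335)/39) + 270386 = 162164 + I*sqrt(140683335)/39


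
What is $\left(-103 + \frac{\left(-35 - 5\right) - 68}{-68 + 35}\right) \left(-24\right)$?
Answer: $\frac{26328}{11} \approx 2393.5$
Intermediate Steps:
$\left(-103 + \frac{\left(-35 - 5\right) - 68}{-68 + 35}\right) \left(-24\right) = \left(-103 + \frac{-40 - 68}{-33}\right) \left(-24\right) = \left(-103 - - \frac{36}{11}\right) \left(-24\right) = \left(-103 + \frac{36}{11}\right) \left(-24\right) = \left(- \frac{1097}{11}\right) \left(-24\right) = \frac{26328}{11}$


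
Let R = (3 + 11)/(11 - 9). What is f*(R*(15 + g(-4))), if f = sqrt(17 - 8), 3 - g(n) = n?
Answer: 462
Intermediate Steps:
g(n) = 3 - n
f = 3 (f = sqrt(9) = 3)
R = 7 (R = 14/2 = 14*(1/2) = 7)
f*(R*(15 + g(-4))) = 3*(7*(15 + (3 - 1*(-4)))) = 3*(7*(15 + (3 + 4))) = 3*(7*(15 + 7)) = 3*(7*22) = 3*154 = 462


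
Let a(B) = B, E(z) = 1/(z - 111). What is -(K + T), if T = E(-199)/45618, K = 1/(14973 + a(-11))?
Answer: -7063309/105793159980 ≈ -6.6765e-5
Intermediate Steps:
E(z) = 1/(-111 + z)
K = 1/14962 (K = 1/(14973 - 11) = 1/14962 ≈ 6.6836e-5)
T = -1/14141580 (T = 1/(-111 - 199*45618) = (1/45618)/(-310) = -1/310*1/45618 = -1/14141580 ≈ -7.0713e-8)
-(K + T) = -(1/14962 - 1/14141580) = -1*7063309/105793159980 = -7063309/105793159980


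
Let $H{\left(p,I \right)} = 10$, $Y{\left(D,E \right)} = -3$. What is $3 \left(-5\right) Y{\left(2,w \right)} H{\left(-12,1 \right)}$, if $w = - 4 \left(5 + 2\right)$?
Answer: $450$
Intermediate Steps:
$w = -28$ ($w = \left(-4\right) 7 = -28$)
$3 \left(-5\right) Y{\left(2,w \right)} H{\left(-12,1 \right)} = 3 \left(-5\right) \left(-3\right) 10 = \left(-15\right) \left(-3\right) 10 = 45 \cdot 10 = 450$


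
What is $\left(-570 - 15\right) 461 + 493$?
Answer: $-269192$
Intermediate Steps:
$\left(-570 - 15\right) 461 + 493 = \left(-585\right) 461 + 493 = -269685 + 493 = -269192$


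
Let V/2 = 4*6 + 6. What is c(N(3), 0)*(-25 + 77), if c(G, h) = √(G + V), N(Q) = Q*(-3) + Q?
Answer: 156*√6 ≈ 382.12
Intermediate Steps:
V = 60 (V = 2*(4*6 + 6) = 2*(24 + 6) = 2*30 = 60)
N(Q) = -2*Q (N(Q) = -3*Q + Q = -2*Q)
c(G, h) = √(60 + G) (c(G, h) = √(G + 60) = √(60 + G))
c(N(3), 0)*(-25 + 77) = √(60 - 2*3)*(-25 + 77) = √(60 - 6)*52 = √54*52 = (3*√6)*52 = 156*√6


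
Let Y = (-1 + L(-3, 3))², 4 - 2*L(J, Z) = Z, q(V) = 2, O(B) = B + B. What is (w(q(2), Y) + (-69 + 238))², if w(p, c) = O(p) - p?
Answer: 29241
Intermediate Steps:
O(B) = 2*B
L(J, Z) = 2 - Z/2
Y = ¼ (Y = (-1 + (2 - ½*3))² = (-1 + (2 - 3/2))² = (-1 + ½)² = (-½)² = ¼ ≈ 0.25000)
w(p, c) = p (w(p, c) = 2*p - p = p)
(w(q(2), Y) + (-69 + 238))² = (2 + (-69 + 238))² = (2 + 169)² = 171² = 29241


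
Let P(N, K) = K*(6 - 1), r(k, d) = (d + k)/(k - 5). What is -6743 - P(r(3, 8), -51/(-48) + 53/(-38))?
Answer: -2049367/304 ≈ -6741.3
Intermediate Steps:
r(k, d) = (d + k)/(-5 + k)
P(N, K) = 5*K (P(N, K) = K*5 = 5*K)
-6743 - P(r(3, 8), -51/(-48) + 53/(-38)) = -6743 - 5*(-51/(-48) + 53/(-38)) = -6743 - 5*(-51*(-1/48) + 53*(-1/38)) = -6743 - 5*(17/16 - 53/38) = -6743 - 5*(-101)/304 = -6743 - 1*(-505/304) = -6743 + 505/304 = -2049367/304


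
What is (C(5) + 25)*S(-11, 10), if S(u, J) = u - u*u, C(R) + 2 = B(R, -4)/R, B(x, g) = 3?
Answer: -15576/5 ≈ -3115.2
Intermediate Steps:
C(R) = -2 + 3/R
S(u, J) = u - u**2
(C(5) + 25)*S(-11, 10) = ((-2 + 3/5) + 25)*(-11*(1 - 1*(-11))) = ((-2 + 3*(1/5)) + 25)*(-11*(1 + 11)) = ((-2 + 3/5) + 25)*(-11*12) = (-7/5 + 25)*(-132) = (118/5)*(-132) = -15576/5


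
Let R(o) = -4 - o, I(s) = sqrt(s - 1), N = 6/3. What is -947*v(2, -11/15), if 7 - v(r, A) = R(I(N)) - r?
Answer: -13258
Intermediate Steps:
N = 2 (N = 6*(1/3) = 2)
I(s) = sqrt(-1 + s)
v(r, A) = 12 + r (v(r, A) = 7 - ((-4 - sqrt(-1 + 2)) - r) = 7 - ((-4 - sqrt(1)) - r) = 7 - ((-4 - 1*1) - r) = 7 - ((-4 - 1) - r) = 7 - (-5 - r) = 7 + (5 + r) = 12 + r)
-947*v(2, -11/15) = -947*(12 + 2) = -947*14 = -13258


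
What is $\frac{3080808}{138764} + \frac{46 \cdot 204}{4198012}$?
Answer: $\frac{808410694692}{36408308573} \approx 22.204$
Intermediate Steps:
$\frac{3080808}{138764} + \frac{46 \cdot 204}{4198012} = 3080808 \cdot \frac{1}{138764} + 9384 \cdot \frac{1}{4198012} = \frac{770202}{34691} + \frac{2346}{1049503} = \frac{808410694692}{36408308573}$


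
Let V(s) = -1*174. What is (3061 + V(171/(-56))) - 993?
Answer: 1894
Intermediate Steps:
V(s) = -174
(3061 + V(171/(-56))) - 993 = (3061 - 174) - 993 = 2887 - 993 = 1894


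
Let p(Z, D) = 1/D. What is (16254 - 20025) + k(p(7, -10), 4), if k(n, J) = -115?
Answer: -3886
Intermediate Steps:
(16254 - 20025) + k(p(7, -10), 4) = (16254 - 20025) - 115 = -3771 - 115 = -3886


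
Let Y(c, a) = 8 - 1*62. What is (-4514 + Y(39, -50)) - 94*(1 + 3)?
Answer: -4944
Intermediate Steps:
Y(c, a) = -54 (Y(c, a) = 8 - 62 = -54)
(-4514 + Y(39, -50)) - 94*(1 + 3) = (-4514 - 54) - 94*(1 + 3) = -4568 - 94*4 = -4568 - 376 = -4944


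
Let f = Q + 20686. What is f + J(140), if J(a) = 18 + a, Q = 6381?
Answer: 27225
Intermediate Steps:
f = 27067 (f = 6381 + 20686 = 27067)
f + J(140) = 27067 + (18 + 140) = 27067 + 158 = 27225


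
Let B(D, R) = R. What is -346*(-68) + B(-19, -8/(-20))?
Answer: 117642/5 ≈ 23528.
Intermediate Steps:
-346*(-68) + B(-19, -8/(-20)) = -346*(-68) - 8/(-20) = 23528 - 8*(-1/20) = 23528 + ⅖ = 117642/5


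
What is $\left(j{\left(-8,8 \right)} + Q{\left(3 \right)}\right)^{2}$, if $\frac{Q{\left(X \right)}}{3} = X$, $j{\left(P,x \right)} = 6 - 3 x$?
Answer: $81$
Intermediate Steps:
$Q{\left(X \right)} = 3 X$
$\left(j{\left(-8,8 \right)} + Q{\left(3 \right)}\right)^{2} = \left(\left(6 - 24\right) + 3 \cdot 3\right)^{2} = \left(\left(6 - 24\right) + 9\right)^{2} = \left(-18 + 9\right)^{2} = \left(-9\right)^{2} = 81$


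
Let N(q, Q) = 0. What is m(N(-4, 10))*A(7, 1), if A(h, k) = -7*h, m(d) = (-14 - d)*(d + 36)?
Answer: 24696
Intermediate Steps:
m(d) = (-14 - d)*(36 + d)
m(N(-4, 10))*A(7, 1) = (-504 - 1*0² - 50*0)*(-7*7) = (-504 - 1*0 + 0)*(-49) = (-504 + 0 + 0)*(-49) = -504*(-49) = 24696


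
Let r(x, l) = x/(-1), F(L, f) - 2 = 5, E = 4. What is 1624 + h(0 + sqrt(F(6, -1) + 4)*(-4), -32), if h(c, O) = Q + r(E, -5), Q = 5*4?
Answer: 1640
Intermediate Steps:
F(L, f) = 7 (F(L, f) = 2 + 5 = 7)
Q = 20
r(x, l) = -x (r(x, l) = x*(-1) = -x)
h(c, O) = 16 (h(c, O) = 20 - 1*4 = 20 - 4 = 16)
1624 + h(0 + sqrt(F(6, -1) + 4)*(-4), -32) = 1624 + 16 = 1640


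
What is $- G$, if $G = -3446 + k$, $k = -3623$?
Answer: $7069$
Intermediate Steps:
$G = -7069$ ($G = -3446 - 3623 = -7069$)
$- G = \left(-1\right) \left(-7069\right) = 7069$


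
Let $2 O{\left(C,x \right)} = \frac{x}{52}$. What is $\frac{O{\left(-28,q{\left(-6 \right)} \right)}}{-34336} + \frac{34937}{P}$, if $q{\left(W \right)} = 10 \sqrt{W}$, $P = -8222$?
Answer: $- \frac{34937}{8222} - \frac{5 i \sqrt{6}}{1785472} \approx -4.2492 - 6.8595 \cdot 10^{-6} i$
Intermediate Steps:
$O{\left(C,x \right)} = \frac{x}{104}$ ($O{\left(C,x \right)} = \frac{x \frac{1}{52}}{2} = \frac{\frac{1}{52} x}{2} = \frac{x}{104}$)
$\frac{O{\left(-28,q{\left(-6 \right)} \right)}}{-34336} + \frac{34937}{P} = \frac{\frac{1}{104} \cdot 10 \sqrt{-6}}{-34336} + \frac{34937}{-8222} = \frac{10 i \sqrt{6}}{104} \left(- \frac{1}{34336}\right) + 34937 \left(- \frac{1}{8222}\right) = \frac{10 i \sqrt{6}}{104} \left(- \frac{1}{34336}\right) - \frac{34937}{8222} = \frac{5 i \sqrt{6}}{52} \left(- \frac{1}{34336}\right) - \frac{34937}{8222} = - \frac{5 i \sqrt{6}}{1785472} - \frac{34937}{8222} = - \frac{34937}{8222} - \frac{5 i \sqrt{6}}{1785472}$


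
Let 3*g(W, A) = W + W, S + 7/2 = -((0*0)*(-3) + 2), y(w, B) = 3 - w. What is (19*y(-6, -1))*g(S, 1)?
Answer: -627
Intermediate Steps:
S = -11/2 (S = -7/2 - ((0*0)*(-3) + 2) = -7/2 - (0*(-3) + 2) = -7/2 - (0 + 2) = -7/2 - 1*2 = -7/2 - 2 = -11/2 ≈ -5.5000)
g(W, A) = 2*W/3 (g(W, A) = (W + W)/3 = (2*W)/3 = 2*W/3)
(19*y(-6, -1))*g(S, 1) = (19*(3 - 1*(-6)))*((⅔)*(-11/2)) = (19*(3 + 6))*(-11/3) = (19*9)*(-11/3) = 171*(-11/3) = -627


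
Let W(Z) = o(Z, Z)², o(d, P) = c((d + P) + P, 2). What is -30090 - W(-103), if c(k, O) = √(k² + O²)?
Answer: -125575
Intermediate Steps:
c(k, O) = √(O² + k²)
o(d, P) = √(4 + (d + 2*P)²) (o(d, P) = √(2² + ((d + P) + P)²) = √(4 + ((P + d) + P)²) = √(4 + (d + 2*P)²))
W(Z) = 4 + 9*Z² (W(Z) = (√(4 + (Z + 2*Z)²))² = (√(4 + (3*Z)²))² = (√(4 + 9*Z²))² = 4 + 9*Z²)
-30090 - W(-103) = -30090 - (4 + 9*(-103)²) = -30090 - (4 + 9*10609) = -30090 - (4 + 95481) = -30090 - 1*95485 = -30090 - 95485 = -125575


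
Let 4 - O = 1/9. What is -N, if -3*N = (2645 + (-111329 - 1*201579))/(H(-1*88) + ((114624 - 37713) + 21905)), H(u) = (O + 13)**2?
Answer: -8377101/8027200 ≈ -1.0436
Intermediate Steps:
O = 35/9 (O = 4 - 1/9 = 35/9 ≈ 3.8889)
H(u) = 23104/81 (H(u) = (35/9 + 13)**2 = (152/9)**2 = 23104/81)
N = 8377101/8027200 (N = -(2645 + (-111329 - 1*201579))/(3*(23104/81 + ((114624 - 37713) + 21905))) = -(2645 + (-111329 - 201579))/(3*(23104/81 + (76911 + 21905))) = -(2645 - 312908)/(3*(23104/81 + 98816)) = -(-103421)/8027200/81 = -(-103421)*81/8027200 = -1/3*(-25131303/8027200) = 8377101/8027200 ≈ 1.0436)
-N = -1*8377101/8027200 = -8377101/8027200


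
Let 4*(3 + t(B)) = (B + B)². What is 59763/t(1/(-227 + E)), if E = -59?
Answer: -4888374348/245387 ≈ -19921.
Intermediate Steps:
t(B) = -3 + B² (t(B) = -3 + (B + B)²/4 = -3 + (2*B)²/4 = -3 + (4*B²)/4 = -3 + B²)
59763/t(1/(-227 + E)) = 59763/(-3 + (1/(-227 - 59))²) = 59763/(-3 + (1/(-286))²) = 59763/(-3 + (-1/286)²) = 59763/(-3 + 1/81796) = 59763/(-245387/81796) = 59763*(-81796/245387) = -4888374348/245387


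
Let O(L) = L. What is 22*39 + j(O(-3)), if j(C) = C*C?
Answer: 867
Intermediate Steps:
j(C) = C²
22*39 + j(O(-3)) = 22*39 + (-3)² = 858 + 9 = 867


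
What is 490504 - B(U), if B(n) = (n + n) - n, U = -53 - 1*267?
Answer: 490824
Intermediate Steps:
U = -320 (U = -53 - 267 = -320)
B(n) = n (B(n) = 2*n - n = n)
490504 - B(U) = 490504 - 1*(-320) = 490504 + 320 = 490824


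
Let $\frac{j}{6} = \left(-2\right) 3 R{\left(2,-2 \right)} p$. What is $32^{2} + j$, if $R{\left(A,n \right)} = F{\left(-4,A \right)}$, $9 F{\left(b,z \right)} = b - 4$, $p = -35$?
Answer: $-96$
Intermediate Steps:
$F{\left(b,z \right)} = - \frac{4}{9} + \frac{b}{9}$ ($F{\left(b,z \right)} = \frac{b - 4}{9} = \frac{-4 + b}{9} = - \frac{4}{9} + \frac{b}{9}$)
$R{\left(A,n \right)} = - \frac{8}{9}$ ($R{\left(A,n \right)} = - \frac{4}{9} + \frac{1}{9} \left(-4\right) = - \frac{4}{9} - \frac{4}{9} = - \frac{8}{9}$)
$j = -1120$ ($j = 6 \left(-2\right) 3 \left(- \frac{8}{9}\right) \left(-35\right) = 6 \left(-6\right) \left(- \frac{8}{9}\right) \left(-35\right) = 6 \cdot \frac{16}{3} \left(-35\right) = 6 \left(- \frac{560}{3}\right) = -1120$)
$32^{2} + j = 32^{2} - 1120 = 1024 - 1120 = -96$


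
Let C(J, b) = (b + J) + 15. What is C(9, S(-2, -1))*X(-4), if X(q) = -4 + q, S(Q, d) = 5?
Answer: -232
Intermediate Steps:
C(J, b) = 15 + J + b (C(J, b) = (J + b) + 15 = 15 + J + b)
C(9, S(-2, -1))*X(-4) = (15 + 9 + 5)*(-4 - 4) = 29*(-8) = -232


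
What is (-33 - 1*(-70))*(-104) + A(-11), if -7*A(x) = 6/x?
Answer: -296290/77 ≈ -3847.9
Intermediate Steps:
A(x) = -6/(7*x)
(-33 - 1*(-70))*(-104) + A(-11) = (-33 - 1*(-70))*(-104) - 6/7/(-11) = (-33 + 70)*(-104) - 6/7*(-1/11) = 37*(-104) + 6/77 = -3848 + 6/77 = -296290/77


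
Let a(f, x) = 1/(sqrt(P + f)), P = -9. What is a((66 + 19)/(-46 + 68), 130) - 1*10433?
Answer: -10433 - I*sqrt(2486)/113 ≈ -10433.0 - 0.44124*I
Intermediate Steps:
a(f, x) = 1/sqrt(-9 + f) (a(f, x) = 1/(sqrt(-9 + f)) = 1/sqrt(-9 + f))
a((66 + 19)/(-46 + 68), 130) - 1*10433 = 1/sqrt(-9 + (66 + 19)/(-46 + 68)) - 1*10433 = 1/sqrt(-9 + 85/22) - 10433 = 1/sqrt(-113/22) - 10433 = -I*sqrt(2486)/113 - 10433 = -10433 - I*sqrt(2486)/113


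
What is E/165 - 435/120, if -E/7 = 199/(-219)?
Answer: -1036771/289080 ≈ -3.5864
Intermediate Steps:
E = 1393/219 (E = -1393/(-219) = -1393*(-1)/219 = -7*(-199/219) = 1393/219 ≈ 6.3607)
E/165 - 435/120 = (1393/219)/165 - 435/120 = (1393/219)*(1/165) - 435*1/120 = 1393/36135 - 29/8 = -1036771/289080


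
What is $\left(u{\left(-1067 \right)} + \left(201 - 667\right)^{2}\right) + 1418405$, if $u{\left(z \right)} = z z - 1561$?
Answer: $2772489$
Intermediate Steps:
$u{\left(z \right)} = -1561 + z^{2}$ ($u{\left(z \right)} = z^{2} - 1561 = -1561 + z^{2}$)
$\left(u{\left(-1067 \right)} + \left(201 - 667\right)^{2}\right) + 1418405 = \left(\left(-1561 + \left(-1067\right)^{2}\right) + \left(201 - 667\right)^{2}\right) + 1418405 = \left(\left(-1561 + 1138489\right) + \left(-466\right)^{2}\right) + 1418405 = \left(1136928 + 217156\right) + 1418405 = 1354084 + 1418405 = 2772489$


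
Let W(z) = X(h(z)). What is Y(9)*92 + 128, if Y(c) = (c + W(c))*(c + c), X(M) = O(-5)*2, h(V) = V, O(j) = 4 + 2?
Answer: 34904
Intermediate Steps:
O(j) = 6
X(M) = 12 (X(M) = 6*2 = 12)
W(z) = 12
Y(c) = 2*c*(12 + c) (Y(c) = (c + 12)*(c + c) = (12 + c)*(2*c) = 2*c*(12 + c))
Y(9)*92 + 128 = (2*9*(12 + 9))*92 + 128 = (2*9*21)*92 + 128 = 378*92 + 128 = 34776 + 128 = 34904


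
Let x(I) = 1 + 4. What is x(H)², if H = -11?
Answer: 25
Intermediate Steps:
x(I) = 5
x(H)² = 5² = 25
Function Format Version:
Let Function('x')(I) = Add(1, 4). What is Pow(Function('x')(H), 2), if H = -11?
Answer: 25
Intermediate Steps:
Function('x')(I) = 5
Pow(Function('x')(H), 2) = Pow(5, 2) = 25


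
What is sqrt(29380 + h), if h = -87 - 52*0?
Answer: sqrt(29293) ≈ 171.15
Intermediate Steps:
h = -87 (h = -87 + 0 = -87)
sqrt(29380 + h) = sqrt(29380 - 87) = sqrt(29293)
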